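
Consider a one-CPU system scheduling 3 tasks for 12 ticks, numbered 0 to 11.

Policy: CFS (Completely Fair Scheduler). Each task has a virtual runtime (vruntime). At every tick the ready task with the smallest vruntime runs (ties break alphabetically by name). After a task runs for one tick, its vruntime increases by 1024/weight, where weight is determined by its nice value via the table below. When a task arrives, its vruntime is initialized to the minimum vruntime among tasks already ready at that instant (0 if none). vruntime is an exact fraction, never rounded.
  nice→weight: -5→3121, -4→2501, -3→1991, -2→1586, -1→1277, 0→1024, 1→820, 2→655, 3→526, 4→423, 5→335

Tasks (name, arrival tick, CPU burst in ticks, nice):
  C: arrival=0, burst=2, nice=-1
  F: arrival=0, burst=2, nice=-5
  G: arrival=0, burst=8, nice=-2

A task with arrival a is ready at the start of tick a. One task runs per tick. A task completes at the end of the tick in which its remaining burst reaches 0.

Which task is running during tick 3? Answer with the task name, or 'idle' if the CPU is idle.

t=0: vr[C=0 F=0 G=0] → run C
t=1: vr[C=1024/1277 F=0 G=0] → run F
t=2: vr[C=1024/1277 F=1024/3121 G=0] → run G
t=3: vr[C=1024/1277 F=1024/3121 G=512/793] → run F
t=4: vr[C=1024/1277 G=512/793] → run G
t=5: vr[C=1024/1277 G=1024/793] → run C
t=6: vr[G=1024/793] → run G
t=7: vr[G=1536/793] → run G
t=8: vr[G=2048/793] → run G
t=9: vr[G=2560/793] → run G
t=10: vr[G=3072/793] → run G
t=11: vr[G=3584/793] → run G

running at tick 3 = F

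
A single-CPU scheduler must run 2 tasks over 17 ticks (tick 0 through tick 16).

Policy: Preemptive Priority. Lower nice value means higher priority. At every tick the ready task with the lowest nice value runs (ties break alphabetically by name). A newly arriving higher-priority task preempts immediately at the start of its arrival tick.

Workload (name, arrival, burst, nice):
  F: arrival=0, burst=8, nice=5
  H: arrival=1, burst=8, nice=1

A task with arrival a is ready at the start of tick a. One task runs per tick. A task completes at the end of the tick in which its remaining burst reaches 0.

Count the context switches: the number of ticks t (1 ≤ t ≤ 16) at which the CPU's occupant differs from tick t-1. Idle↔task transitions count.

t=0: ready={F} → run F
t=1: ready={F,H} → run H
t=2: ready={F,H} → run H
t=3: ready={F,H} → run H
t=4: ready={F,H} → run H
t=5: ready={F,H} → run H
t=6: ready={F,H} → run H
t=7: ready={F,H} → run H
t=8: ready={F,H} → run H
t=9: ready={F} → run F
t=10: ready={F} → run F
t=11: ready={F} → run F
t=12: ready={F} → run F
t=13: ready={F} → run F
t=14: ready={F} → run F
t=15: ready={F} → run F
t=16: (idle)

context switches = 3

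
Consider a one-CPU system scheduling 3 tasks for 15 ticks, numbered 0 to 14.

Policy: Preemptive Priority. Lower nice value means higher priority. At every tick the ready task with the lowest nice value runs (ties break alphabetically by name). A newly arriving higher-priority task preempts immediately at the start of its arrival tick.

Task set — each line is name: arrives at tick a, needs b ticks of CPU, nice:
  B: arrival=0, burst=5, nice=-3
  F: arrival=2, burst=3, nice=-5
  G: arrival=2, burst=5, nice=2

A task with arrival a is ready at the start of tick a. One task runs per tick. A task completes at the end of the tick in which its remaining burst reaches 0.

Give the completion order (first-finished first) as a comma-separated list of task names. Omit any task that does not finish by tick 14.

completion order = F, B, G

t=0: ready={B} → run B
t=1: ready={B} → run B
t=2: ready={B,F,G} → run F
t=3: ready={B,F,G} → run F
t=4: ready={B,F,G} → run F
t=5: ready={B,G} → run B
t=6: ready={B,G} → run B
t=7: ready={B,G} → run B
t=8: ready={G} → run G
t=9: ready={G} → run G
t=10: ready={G} → run G
t=11: ready={G} → run G
t=12: ready={G} → run G
t=13: (idle)
t=14: (idle)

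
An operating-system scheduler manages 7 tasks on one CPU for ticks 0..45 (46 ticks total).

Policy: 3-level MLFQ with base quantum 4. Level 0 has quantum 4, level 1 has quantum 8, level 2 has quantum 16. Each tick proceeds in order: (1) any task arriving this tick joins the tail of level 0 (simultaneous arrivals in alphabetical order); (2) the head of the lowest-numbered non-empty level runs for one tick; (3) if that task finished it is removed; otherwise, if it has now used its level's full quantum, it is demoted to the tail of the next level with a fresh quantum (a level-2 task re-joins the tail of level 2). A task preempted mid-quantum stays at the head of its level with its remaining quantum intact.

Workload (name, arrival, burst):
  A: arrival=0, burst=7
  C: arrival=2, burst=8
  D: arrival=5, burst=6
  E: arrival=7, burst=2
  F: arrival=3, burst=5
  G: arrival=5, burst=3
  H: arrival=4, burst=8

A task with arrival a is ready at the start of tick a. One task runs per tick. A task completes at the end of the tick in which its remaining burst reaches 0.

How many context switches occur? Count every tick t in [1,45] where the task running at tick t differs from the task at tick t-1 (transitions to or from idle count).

context switches = 12

t=0: L0/L1/L2 = A/-/- → run A
t=1: L0/L1/L2 = A/-/- → run A
t=2: L0/L1/L2 = AC/-/- → run A
t=3: L0/L1/L2 = ACF/-/- → run A
t=4: L0/L1/L2 = CFH/A/- → run C
t=5: L0/L1/L2 = CFHDG/A/- → run C
t=6: L0/L1/L2 = CFHDG/A/- → run C
t=7: L0/L1/L2 = CFHDGE/A/- → run C
t=8: L0/L1/L2 = FHDGE/AC/- → run F
t=9: L0/L1/L2 = FHDGE/AC/- → run F
t=10: L0/L1/L2 = FHDGE/AC/- → run F
t=11: L0/L1/L2 = FHDGE/AC/- → run F
t=12: L0/L1/L2 = HDGE/ACF/- → run H
t=13: L0/L1/L2 = HDGE/ACF/- → run H
t=14: L0/L1/L2 = HDGE/ACF/- → run H
t=15: L0/L1/L2 = HDGE/ACF/- → run H
t=16: L0/L1/L2 = DGE/ACFH/- → run D
t=17: L0/L1/L2 = DGE/ACFH/- → run D
t=18: L0/L1/L2 = DGE/ACFH/- → run D
t=19: L0/L1/L2 = DGE/ACFH/- → run D
t=20: L0/L1/L2 = GE/ACFHD/- → run G
t=21: L0/L1/L2 = GE/ACFHD/- → run G
t=22: L0/L1/L2 = GE/ACFHD/- → run G
t=23: L0/L1/L2 = E/ACFHD/- → run E
t=24: L0/L1/L2 = E/ACFHD/- → run E
t=25: L0/L1/L2 = -/ACFHD/- → run A
t=26: L0/L1/L2 = -/ACFHD/- → run A
t=27: L0/L1/L2 = -/ACFHD/- → run A
t=28: L0/L1/L2 = -/CFHD/- → run C
t=29: L0/L1/L2 = -/CFHD/- → run C
t=30: L0/L1/L2 = -/CFHD/- → run C
t=31: L0/L1/L2 = -/CFHD/- → run C
t=32: L0/L1/L2 = -/FHD/- → run F
t=33: L0/L1/L2 = -/HD/- → run H
t=34: L0/L1/L2 = -/HD/- → run H
t=35: L0/L1/L2 = -/HD/- → run H
t=36: L0/L1/L2 = -/HD/- → run H
t=37: L0/L1/L2 = -/D/- → run D
t=38: L0/L1/L2 = -/D/- → run D
t=39: (idle)
t=40: (idle)
t=41: (idle)
t=42: (idle)
t=43: (idle)
t=44: (idle)
t=45: (idle)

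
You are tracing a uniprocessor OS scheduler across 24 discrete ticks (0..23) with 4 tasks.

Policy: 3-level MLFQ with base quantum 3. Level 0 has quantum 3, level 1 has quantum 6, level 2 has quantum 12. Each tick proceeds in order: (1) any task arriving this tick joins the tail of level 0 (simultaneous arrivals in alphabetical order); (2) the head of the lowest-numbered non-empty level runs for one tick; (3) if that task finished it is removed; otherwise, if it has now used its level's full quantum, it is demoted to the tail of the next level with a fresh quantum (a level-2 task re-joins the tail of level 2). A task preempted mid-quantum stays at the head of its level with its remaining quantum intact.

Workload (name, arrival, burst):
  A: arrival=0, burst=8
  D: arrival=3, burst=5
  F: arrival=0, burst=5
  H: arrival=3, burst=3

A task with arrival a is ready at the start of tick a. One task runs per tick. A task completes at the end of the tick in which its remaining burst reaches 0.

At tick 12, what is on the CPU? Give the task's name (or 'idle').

running at tick 12 = A

t=0: L0/L1/L2 = AF/-/- → run A
t=1: L0/L1/L2 = AF/-/- → run A
t=2: L0/L1/L2 = AF/-/- → run A
t=3: L0/L1/L2 = FDH/A/- → run F
t=4: L0/L1/L2 = FDH/A/- → run F
t=5: L0/L1/L2 = FDH/A/- → run F
t=6: L0/L1/L2 = DH/AF/- → run D
t=7: L0/L1/L2 = DH/AF/- → run D
t=8: L0/L1/L2 = DH/AF/- → run D
t=9: L0/L1/L2 = H/AFD/- → run H
t=10: L0/L1/L2 = H/AFD/- → run H
t=11: L0/L1/L2 = H/AFD/- → run H
t=12: L0/L1/L2 = -/AFD/- → run A
t=13: L0/L1/L2 = -/AFD/- → run A
t=14: L0/L1/L2 = -/AFD/- → run A
t=15: L0/L1/L2 = -/AFD/- → run A
t=16: L0/L1/L2 = -/AFD/- → run A
t=17: L0/L1/L2 = -/FD/- → run F
t=18: L0/L1/L2 = -/FD/- → run F
t=19: L0/L1/L2 = -/D/- → run D
t=20: L0/L1/L2 = -/D/- → run D
t=21: (idle)
t=22: (idle)
t=23: (idle)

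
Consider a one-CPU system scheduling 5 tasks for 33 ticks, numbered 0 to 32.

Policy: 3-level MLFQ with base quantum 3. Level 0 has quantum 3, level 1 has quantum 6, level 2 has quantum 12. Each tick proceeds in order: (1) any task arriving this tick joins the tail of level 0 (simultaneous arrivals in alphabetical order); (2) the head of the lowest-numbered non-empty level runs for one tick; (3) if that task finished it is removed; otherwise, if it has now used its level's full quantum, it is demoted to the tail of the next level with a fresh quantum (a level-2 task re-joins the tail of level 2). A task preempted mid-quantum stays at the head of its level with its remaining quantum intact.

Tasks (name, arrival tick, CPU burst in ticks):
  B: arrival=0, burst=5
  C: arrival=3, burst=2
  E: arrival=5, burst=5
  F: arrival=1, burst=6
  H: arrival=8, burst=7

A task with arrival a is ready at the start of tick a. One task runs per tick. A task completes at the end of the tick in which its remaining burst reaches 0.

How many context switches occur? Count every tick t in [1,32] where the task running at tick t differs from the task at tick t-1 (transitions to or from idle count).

t=0: L0/L1/L2 = B/-/- → run B
t=1: L0/L1/L2 = BF/-/- → run B
t=2: L0/L1/L2 = BF/-/- → run B
t=3: L0/L1/L2 = FC/B/- → run F
t=4: L0/L1/L2 = FC/B/- → run F
t=5: L0/L1/L2 = FCE/B/- → run F
t=6: L0/L1/L2 = CE/BF/- → run C
t=7: L0/L1/L2 = CE/BF/- → run C
t=8: L0/L1/L2 = EH/BF/- → run E
t=9: L0/L1/L2 = EH/BF/- → run E
t=10: L0/L1/L2 = EH/BF/- → run E
t=11: L0/L1/L2 = H/BFE/- → run H
t=12: L0/L1/L2 = H/BFE/- → run H
t=13: L0/L1/L2 = H/BFE/- → run H
t=14: L0/L1/L2 = -/BFEH/- → run B
t=15: L0/L1/L2 = -/BFEH/- → run B
t=16: L0/L1/L2 = -/FEH/- → run F
t=17: L0/L1/L2 = -/FEH/- → run F
t=18: L0/L1/L2 = -/FEH/- → run F
t=19: L0/L1/L2 = -/EH/- → run E
t=20: L0/L1/L2 = -/EH/- → run E
t=21: L0/L1/L2 = -/H/- → run H
t=22: L0/L1/L2 = -/H/- → run H
t=23: L0/L1/L2 = -/H/- → run H
t=24: L0/L1/L2 = -/H/- → run H
t=25: (idle)
t=26: (idle)
t=27: (idle)
t=28: (idle)
t=29: (idle)
t=30: (idle)
t=31: (idle)
t=32: (idle)

context switches = 9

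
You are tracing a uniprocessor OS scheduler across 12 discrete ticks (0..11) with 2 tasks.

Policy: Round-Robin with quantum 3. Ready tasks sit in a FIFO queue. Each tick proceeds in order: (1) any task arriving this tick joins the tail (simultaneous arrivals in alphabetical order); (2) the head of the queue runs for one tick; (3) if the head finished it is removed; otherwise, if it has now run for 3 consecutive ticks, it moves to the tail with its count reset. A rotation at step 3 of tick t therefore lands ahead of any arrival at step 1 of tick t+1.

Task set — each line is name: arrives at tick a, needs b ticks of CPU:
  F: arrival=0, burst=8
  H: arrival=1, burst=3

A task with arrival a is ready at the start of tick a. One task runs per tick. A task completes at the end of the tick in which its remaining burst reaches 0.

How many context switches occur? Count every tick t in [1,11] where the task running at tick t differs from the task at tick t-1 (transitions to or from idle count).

context switches = 3

t=0: queue=[F] q_used=0 → run F
t=1: queue=[F,H] q_used=1 → run F
t=2: queue=[F,H] q_used=2 → run F
t=3: queue=[H,F] q_used=0 → run H
t=4: queue=[H,F] q_used=1 → run H
t=5: queue=[H,F] q_used=2 → run H
t=6: queue=[F] q_used=0 → run F
t=7: queue=[F] q_used=1 → run F
t=8: queue=[F] q_used=2 → run F
t=9: queue=[F] q_used=0 → run F
t=10: queue=[F] q_used=1 → run F
t=11: (idle)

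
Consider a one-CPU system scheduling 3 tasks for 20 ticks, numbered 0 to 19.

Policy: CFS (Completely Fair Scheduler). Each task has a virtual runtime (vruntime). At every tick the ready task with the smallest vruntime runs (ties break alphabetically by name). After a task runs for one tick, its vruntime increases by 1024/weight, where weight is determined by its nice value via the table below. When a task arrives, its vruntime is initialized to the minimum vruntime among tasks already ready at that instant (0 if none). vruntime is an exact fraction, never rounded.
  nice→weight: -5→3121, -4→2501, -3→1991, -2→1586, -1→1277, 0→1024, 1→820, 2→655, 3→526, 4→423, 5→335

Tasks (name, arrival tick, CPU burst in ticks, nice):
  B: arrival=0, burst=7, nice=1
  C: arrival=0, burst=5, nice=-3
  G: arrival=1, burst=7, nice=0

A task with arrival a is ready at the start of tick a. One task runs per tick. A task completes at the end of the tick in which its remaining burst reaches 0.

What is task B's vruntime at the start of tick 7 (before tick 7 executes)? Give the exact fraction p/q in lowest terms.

vruntime(B, start of tick 7) = 512/205

t=0: vr[B=0 C=0] → run B
t=1: vr[B=256/205 C=0 G=0] → run C
t=2: vr[B=256/205 C=1024/1991 G=0] → run G
t=3: vr[B=256/205 C=1024/1991 G=1] → run C
t=4: vr[B=256/205 C=2048/1991 G=1] → run G
t=5: vr[B=256/205 C=2048/1991 G=2] → run C
t=6: vr[B=256/205 C=3072/1991 G=2] → run B
t=7: vr[B=512/205 C=3072/1991 G=2] → run C
t=8: vr[B=512/205 C=4096/1991 G=2] → run G
t=9: vr[B=512/205 C=4096/1991 G=3] → run C
t=10: vr[B=512/205 G=3] → run B
t=11: vr[B=768/205 G=3] → run G
t=12: vr[B=768/205 G=4] → run B
t=13: vr[B=1024/205 G=4] → run G
t=14: vr[B=1024/205 G=5] → run B
t=15: vr[B=256/41 G=5] → run G
t=16: vr[B=256/41 G=6] → run G
t=17: vr[B=256/41] → run B
t=18: vr[B=1536/205] → run B
t=19: (idle)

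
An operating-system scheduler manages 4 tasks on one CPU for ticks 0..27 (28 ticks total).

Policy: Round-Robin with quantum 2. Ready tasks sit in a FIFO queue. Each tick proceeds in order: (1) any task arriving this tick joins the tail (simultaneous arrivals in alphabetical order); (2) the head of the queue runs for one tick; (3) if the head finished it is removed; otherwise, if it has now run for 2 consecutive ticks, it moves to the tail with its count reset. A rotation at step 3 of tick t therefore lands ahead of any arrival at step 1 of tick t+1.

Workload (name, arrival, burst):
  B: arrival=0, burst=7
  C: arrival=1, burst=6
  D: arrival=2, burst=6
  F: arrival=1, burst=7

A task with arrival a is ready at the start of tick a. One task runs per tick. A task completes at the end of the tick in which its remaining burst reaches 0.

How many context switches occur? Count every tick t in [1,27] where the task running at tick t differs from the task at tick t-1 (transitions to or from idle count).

context switches = 14

t=0: queue=[B] q_used=0 → run B
t=1: queue=[B,C,F] q_used=1 → run B
t=2: queue=[C,F,B,D] q_used=0 → run C
t=3: queue=[C,F,B,D] q_used=1 → run C
t=4: queue=[F,B,D,C] q_used=0 → run F
t=5: queue=[F,B,D,C] q_used=1 → run F
t=6: queue=[B,D,C,F] q_used=0 → run B
t=7: queue=[B,D,C,F] q_used=1 → run B
t=8: queue=[D,C,F,B] q_used=0 → run D
t=9: queue=[D,C,F,B] q_used=1 → run D
t=10: queue=[C,F,B,D] q_used=0 → run C
t=11: queue=[C,F,B,D] q_used=1 → run C
t=12: queue=[F,B,D,C] q_used=0 → run F
t=13: queue=[F,B,D,C] q_used=1 → run F
t=14: queue=[B,D,C,F] q_used=0 → run B
t=15: queue=[B,D,C,F] q_used=1 → run B
t=16: queue=[D,C,F,B] q_used=0 → run D
t=17: queue=[D,C,F,B] q_used=1 → run D
t=18: queue=[C,F,B,D] q_used=0 → run C
t=19: queue=[C,F,B,D] q_used=1 → run C
t=20: queue=[F,B,D] q_used=0 → run F
t=21: queue=[F,B,D] q_used=1 → run F
t=22: queue=[B,D,F] q_used=0 → run B
t=23: queue=[D,F] q_used=0 → run D
t=24: queue=[D,F] q_used=1 → run D
t=25: queue=[F] q_used=0 → run F
t=26: (idle)
t=27: (idle)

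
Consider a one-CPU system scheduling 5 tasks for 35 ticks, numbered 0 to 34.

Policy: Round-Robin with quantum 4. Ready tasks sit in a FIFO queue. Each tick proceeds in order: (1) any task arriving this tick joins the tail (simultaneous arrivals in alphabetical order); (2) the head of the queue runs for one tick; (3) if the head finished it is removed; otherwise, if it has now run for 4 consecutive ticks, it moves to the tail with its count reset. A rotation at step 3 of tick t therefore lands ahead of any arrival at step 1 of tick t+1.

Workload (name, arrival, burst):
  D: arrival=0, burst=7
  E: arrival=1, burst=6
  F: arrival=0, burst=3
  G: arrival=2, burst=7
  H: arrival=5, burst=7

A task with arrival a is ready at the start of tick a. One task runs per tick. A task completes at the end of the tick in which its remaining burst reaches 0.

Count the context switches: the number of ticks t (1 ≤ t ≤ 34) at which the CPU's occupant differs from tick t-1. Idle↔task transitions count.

context switches = 9

t=0: queue=[D,F] q_used=0 → run D
t=1: queue=[D,F,E] q_used=1 → run D
t=2: queue=[D,F,E,G] q_used=2 → run D
t=3: queue=[D,F,E,G] q_used=3 → run D
t=4: queue=[F,E,G,D] q_used=0 → run F
t=5: queue=[F,E,G,D,H] q_used=1 → run F
t=6: queue=[F,E,G,D,H] q_used=2 → run F
t=7: queue=[E,G,D,H] q_used=0 → run E
t=8: queue=[E,G,D,H] q_used=1 → run E
t=9: queue=[E,G,D,H] q_used=2 → run E
t=10: queue=[E,G,D,H] q_used=3 → run E
t=11: queue=[G,D,H,E] q_used=0 → run G
t=12: queue=[G,D,H,E] q_used=1 → run G
t=13: queue=[G,D,H,E] q_used=2 → run G
t=14: queue=[G,D,H,E] q_used=3 → run G
t=15: queue=[D,H,E,G] q_used=0 → run D
t=16: queue=[D,H,E,G] q_used=1 → run D
t=17: queue=[D,H,E,G] q_used=2 → run D
t=18: queue=[H,E,G] q_used=0 → run H
t=19: queue=[H,E,G] q_used=1 → run H
t=20: queue=[H,E,G] q_used=2 → run H
t=21: queue=[H,E,G] q_used=3 → run H
t=22: queue=[E,G,H] q_used=0 → run E
t=23: queue=[E,G,H] q_used=1 → run E
t=24: queue=[G,H] q_used=0 → run G
t=25: queue=[G,H] q_used=1 → run G
t=26: queue=[G,H] q_used=2 → run G
t=27: queue=[H] q_used=0 → run H
t=28: queue=[H] q_used=1 → run H
t=29: queue=[H] q_used=2 → run H
t=30: (idle)
t=31: (idle)
t=32: (idle)
t=33: (idle)
t=34: (idle)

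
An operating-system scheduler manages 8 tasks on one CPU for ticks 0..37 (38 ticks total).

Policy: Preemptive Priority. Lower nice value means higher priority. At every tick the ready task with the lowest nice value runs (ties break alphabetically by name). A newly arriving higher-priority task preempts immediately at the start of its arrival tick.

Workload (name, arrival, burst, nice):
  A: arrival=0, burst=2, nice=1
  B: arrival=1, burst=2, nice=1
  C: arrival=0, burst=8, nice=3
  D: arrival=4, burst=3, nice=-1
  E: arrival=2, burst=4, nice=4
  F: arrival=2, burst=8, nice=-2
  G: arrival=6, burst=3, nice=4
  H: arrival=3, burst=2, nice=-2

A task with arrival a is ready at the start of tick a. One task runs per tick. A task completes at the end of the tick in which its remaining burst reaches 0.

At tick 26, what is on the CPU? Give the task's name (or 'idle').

t=0: ready={A,C} → run A
t=1: ready={A,B,C} → run A
t=2: ready={B,C,E,F} → run F
t=3: ready={B,C,E,F,H} → run F
t=4: ready={B,C,D,E,F,H} → run F
t=5: ready={B,C,D,E,F,H} → run F
t=6: ready={B,C,D,E,F,G,H} → run F
t=7: ready={B,C,D,E,F,G,H} → run F
t=8: ready={B,C,D,E,F,G,H} → run F
t=9: ready={B,C,D,E,F,G,H} → run F
t=10: ready={B,C,D,E,G,H} → run H
t=11: ready={B,C,D,E,G,H} → run H
t=12: ready={B,C,D,E,G} → run D
t=13: ready={B,C,D,E,G} → run D
t=14: ready={B,C,D,E,G} → run D
t=15: ready={B,C,E,G} → run B
t=16: ready={B,C,E,G} → run B
t=17: ready={C,E,G} → run C
t=18: ready={C,E,G} → run C
t=19: ready={C,E,G} → run C
t=20: ready={C,E,G} → run C
t=21: ready={C,E,G} → run C
t=22: ready={C,E,G} → run C
t=23: ready={C,E,G} → run C
t=24: ready={C,E,G} → run C
t=25: ready={E,G} → run E
t=26: ready={E,G} → run E
t=27: ready={E,G} → run E
t=28: ready={E,G} → run E
t=29: ready={G} → run G
t=30: ready={G} → run G
t=31: ready={G} → run G
t=32: (idle)
t=33: (idle)
t=34: (idle)
t=35: (idle)
t=36: (idle)
t=37: (idle)

running at tick 26 = E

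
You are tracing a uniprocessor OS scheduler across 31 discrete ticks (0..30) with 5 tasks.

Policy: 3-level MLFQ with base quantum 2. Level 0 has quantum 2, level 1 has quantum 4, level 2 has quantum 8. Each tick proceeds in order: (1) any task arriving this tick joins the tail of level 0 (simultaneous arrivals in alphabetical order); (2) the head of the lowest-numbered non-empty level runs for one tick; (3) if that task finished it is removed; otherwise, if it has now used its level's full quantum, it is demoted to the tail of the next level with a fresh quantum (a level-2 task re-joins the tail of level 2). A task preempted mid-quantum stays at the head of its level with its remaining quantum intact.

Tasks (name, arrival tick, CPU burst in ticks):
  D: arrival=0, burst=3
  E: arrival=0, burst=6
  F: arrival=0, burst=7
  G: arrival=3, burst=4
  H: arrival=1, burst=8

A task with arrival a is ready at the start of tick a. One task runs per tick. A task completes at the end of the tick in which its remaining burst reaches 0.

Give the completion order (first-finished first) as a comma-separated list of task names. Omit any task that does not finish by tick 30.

completion order = D, E, G, F, H

t=0: L0/L1/L2 = DEF/-/- → run D
t=1: L0/L1/L2 = DEFH/-/- → run D
t=2: L0/L1/L2 = EFH/D/- → run E
t=3: L0/L1/L2 = EFHG/D/- → run E
t=4: L0/L1/L2 = FHG/DE/- → run F
t=5: L0/L1/L2 = FHG/DE/- → run F
t=6: L0/L1/L2 = HG/DEF/- → run H
t=7: L0/L1/L2 = HG/DEF/- → run H
t=8: L0/L1/L2 = G/DEFH/- → run G
t=9: L0/L1/L2 = G/DEFH/- → run G
t=10: L0/L1/L2 = -/DEFHG/- → run D
t=11: L0/L1/L2 = -/EFHG/- → run E
t=12: L0/L1/L2 = -/EFHG/- → run E
t=13: L0/L1/L2 = -/EFHG/- → run E
t=14: L0/L1/L2 = -/EFHG/- → run E
t=15: L0/L1/L2 = -/FHG/- → run F
t=16: L0/L1/L2 = -/FHG/- → run F
t=17: L0/L1/L2 = -/FHG/- → run F
t=18: L0/L1/L2 = -/FHG/- → run F
t=19: L0/L1/L2 = -/HG/F → run H
t=20: L0/L1/L2 = -/HG/F → run H
t=21: L0/L1/L2 = -/HG/F → run H
t=22: L0/L1/L2 = -/HG/F → run H
t=23: L0/L1/L2 = -/G/FH → run G
t=24: L0/L1/L2 = -/G/FH → run G
t=25: L0/L1/L2 = -/-/FH → run F
t=26: L0/L1/L2 = -/-/H → run H
t=27: L0/L1/L2 = -/-/H → run H
t=28: (idle)
t=29: (idle)
t=30: (idle)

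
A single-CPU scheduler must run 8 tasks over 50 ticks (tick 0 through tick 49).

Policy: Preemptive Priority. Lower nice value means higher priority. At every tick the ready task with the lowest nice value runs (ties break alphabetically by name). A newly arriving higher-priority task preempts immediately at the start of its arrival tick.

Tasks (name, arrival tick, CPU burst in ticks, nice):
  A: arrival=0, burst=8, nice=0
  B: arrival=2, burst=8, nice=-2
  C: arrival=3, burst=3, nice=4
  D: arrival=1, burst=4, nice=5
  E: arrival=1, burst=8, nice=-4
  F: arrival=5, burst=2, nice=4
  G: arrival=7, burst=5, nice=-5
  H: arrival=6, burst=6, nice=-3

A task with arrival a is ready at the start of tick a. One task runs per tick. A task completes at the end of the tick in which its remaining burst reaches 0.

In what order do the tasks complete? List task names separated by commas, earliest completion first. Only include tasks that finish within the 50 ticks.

t=0: ready={A} → run A
t=1: ready={A,D,E} → run E
t=2: ready={A,B,D,E} → run E
t=3: ready={A,B,C,D,E} → run E
t=4: ready={A,B,C,D,E} → run E
t=5: ready={A,B,C,D,E,F} → run E
t=6: ready={A,B,C,D,E,F,H} → run E
t=7: ready={A,B,C,D,E,F,G,H} → run G
t=8: ready={A,B,C,D,E,F,G,H} → run G
t=9: ready={A,B,C,D,E,F,G,H} → run G
t=10: ready={A,B,C,D,E,F,G,H} → run G
t=11: ready={A,B,C,D,E,F,G,H} → run G
t=12: ready={A,B,C,D,E,F,H} → run E
t=13: ready={A,B,C,D,E,F,H} → run E
t=14: ready={A,B,C,D,F,H} → run H
t=15: ready={A,B,C,D,F,H} → run H
t=16: ready={A,B,C,D,F,H} → run H
t=17: ready={A,B,C,D,F,H} → run H
t=18: ready={A,B,C,D,F,H} → run H
t=19: ready={A,B,C,D,F,H} → run H
t=20: ready={A,B,C,D,F} → run B
t=21: ready={A,B,C,D,F} → run B
t=22: ready={A,B,C,D,F} → run B
t=23: ready={A,B,C,D,F} → run B
t=24: ready={A,B,C,D,F} → run B
t=25: ready={A,B,C,D,F} → run B
t=26: ready={A,B,C,D,F} → run B
t=27: ready={A,B,C,D,F} → run B
t=28: ready={A,C,D,F} → run A
t=29: ready={A,C,D,F} → run A
t=30: ready={A,C,D,F} → run A
t=31: ready={A,C,D,F} → run A
t=32: ready={A,C,D,F} → run A
t=33: ready={A,C,D,F} → run A
t=34: ready={A,C,D,F} → run A
t=35: ready={C,D,F} → run C
t=36: ready={C,D,F} → run C
t=37: ready={C,D,F} → run C
t=38: ready={D,F} → run F
t=39: ready={D,F} → run F
t=40: ready={D} → run D
t=41: ready={D} → run D
t=42: ready={D} → run D
t=43: ready={D} → run D
t=44: (idle)
t=45: (idle)
t=46: (idle)
t=47: (idle)
t=48: (idle)
t=49: (idle)

completion order = G, E, H, B, A, C, F, D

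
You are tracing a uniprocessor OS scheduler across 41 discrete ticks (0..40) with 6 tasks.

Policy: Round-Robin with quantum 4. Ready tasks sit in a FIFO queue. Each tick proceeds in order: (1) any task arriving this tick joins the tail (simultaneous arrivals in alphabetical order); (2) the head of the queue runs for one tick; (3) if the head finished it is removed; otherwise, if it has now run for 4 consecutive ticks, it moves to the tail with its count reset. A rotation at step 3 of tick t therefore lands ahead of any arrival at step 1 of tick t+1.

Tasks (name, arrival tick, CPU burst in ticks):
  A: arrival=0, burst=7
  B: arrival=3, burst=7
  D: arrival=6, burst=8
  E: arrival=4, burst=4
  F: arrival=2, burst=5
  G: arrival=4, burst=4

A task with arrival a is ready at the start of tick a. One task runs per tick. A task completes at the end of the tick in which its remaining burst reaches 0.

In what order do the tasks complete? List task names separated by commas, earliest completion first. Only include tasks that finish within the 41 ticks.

t=0: queue=[A] q_used=0 → run A
t=1: queue=[A] q_used=1 → run A
t=2: queue=[A,F] q_used=2 → run A
t=3: queue=[A,F,B] q_used=3 → run A
t=4: queue=[F,B,A,E,G] q_used=0 → run F
t=5: queue=[F,B,A,E,G] q_used=1 → run F
t=6: queue=[F,B,A,E,G,D] q_used=2 → run F
t=7: queue=[F,B,A,E,G,D] q_used=3 → run F
t=8: queue=[B,A,E,G,D,F] q_used=0 → run B
t=9: queue=[B,A,E,G,D,F] q_used=1 → run B
t=10: queue=[B,A,E,G,D,F] q_used=2 → run B
t=11: queue=[B,A,E,G,D,F] q_used=3 → run B
t=12: queue=[A,E,G,D,F,B] q_used=0 → run A
t=13: queue=[A,E,G,D,F,B] q_used=1 → run A
t=14: queue=[A,E,G,D,F,B] q_used=2 → run A
t=15: queue=[E,G,D,F,B] q_used=0 → run E
t=16: queue=[E,G,D,F,B] q_used=1 → run E
t=17: queue=[E,G,D,F,B] q_used=2 → run E
t=18: queue=[E,G,D,F,B] q_used=3 → run E
t=19: queue=[G,D,F,B] q_used=0 → run G
t=20: queue=[G,D,F,B] q_used=1 → run G
t=21: queue=[G,D,F,B] q_used=2 → run G
t=22: queue=[G,D,F,B] q_used=3 → run G
t=23: queue=[D,F,B] q_used=0 → run D
t=24: queue=[D,F,B] q_used=1 → run D
t=25: queue=[D,F,B] q_used=2 → run D
t=26: queue=[D,F,B] q_used=3 → run D
t=27: queue=[F,B,D] q_used=0 → run F
t=28: queue=[B,D] q_used=0 → run B
t=29: queue=[B,D] q_used=1 → run B
t=30: queue=[B,D] q_used=2 → run B
t=31: queue=[D] q_used=0 → run D
t=32: queue=[D] q_used=1 → run D
t=33: queue=[D] q_used=2 → run D
t=34: queue=[D] q_used=3 → run D
t=35: (idle)
t=36: (idle)
t=37: (idle)
t=38: (idle)
t=39: (idle)
t=40: (idle)

completion order = A, E, G, F, B, D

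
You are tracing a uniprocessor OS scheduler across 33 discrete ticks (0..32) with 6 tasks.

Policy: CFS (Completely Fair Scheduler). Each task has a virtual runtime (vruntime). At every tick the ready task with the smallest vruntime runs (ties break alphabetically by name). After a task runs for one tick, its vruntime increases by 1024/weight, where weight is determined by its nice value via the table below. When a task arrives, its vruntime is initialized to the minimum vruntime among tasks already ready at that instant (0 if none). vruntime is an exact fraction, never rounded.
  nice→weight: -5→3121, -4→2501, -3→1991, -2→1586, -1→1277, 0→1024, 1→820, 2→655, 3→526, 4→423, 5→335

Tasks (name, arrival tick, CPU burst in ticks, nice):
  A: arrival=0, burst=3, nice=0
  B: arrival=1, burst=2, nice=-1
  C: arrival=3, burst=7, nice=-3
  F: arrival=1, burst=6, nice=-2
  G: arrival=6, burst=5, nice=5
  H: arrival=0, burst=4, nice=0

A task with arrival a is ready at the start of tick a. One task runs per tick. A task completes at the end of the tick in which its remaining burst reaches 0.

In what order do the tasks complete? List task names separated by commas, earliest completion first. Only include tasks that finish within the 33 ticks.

t=0: vr[A=0 H=0] → run A
t=1: vr[A=1 B=0 F=0 H=0] → run B
t=2: vr[A=1 B=1024/1277 F=0 H=0] → run F
t=3: vr[A=1 B=1024/1277 C=0 F=512/793 H=0] → run C
t=4: vr[A=1 B=1024/1277 C=1024/1991 F=512/793 H=0] → run H
t=5: vr[A=1 B=1024/1277 C=1024/1991 F=512/793 H=1] → run C
t=6: vr[A=1 B=1024/1277 C=2048/1991 F=512/793 G=512/793 H=1] → run F
t=7: vr[A=1 B=1024/1277 C=2048/1991 F=1024/793 G=512/793 H=1] → run G
t=8: vr[A=1 B=1024/1277 C=2048/1991 F=1024/793 G=983552/265655 H=1] → run B
t=9: vr[A=1 C=2048/1991 F=1024/793 G=983552/265655 H=1] → run A
t=10: vr[A=2 C=2048/1991 F=1024/793 G=983552/265655 H=1] → run H
t=11: vr[A=2 C=2048/1991 F=1024/793 G=983552/265655 H=2] → run C
t=12: vr[A=2 C=3072/1991 F=1024/793 G=983552/265655 H=2] → run F
t=13: vr[A=2 C=3072/1991 F=1536/793 G=983552/265655 H=2] → run C
t=14: vr[A=2 C=4096/1991 F=1536/793 G=983552/265655 H=2] → run F
t=15: vr[A=2 C=4096/1991 F=2048/793 G=983552/265655 H=2] → run A
t=16: vr[C=4096/1991 F=2048/793 G=983552/265655 H=2] → run H
t=17: vr[C=4096/1991 F=2048/793 G=983552/265655 H=3] → run C
t=18: vr[C=5120/1991 F=2048/793 G=983552/265655 H=3] → run C
t=19: vr[C=6144/1991 F=2048/793 G=983552/265655 H=3] → run F
t=20: vr[C=6144/1991 F=2560/793 G=983552/265655 H=3] → run H
t=21: vr[C=6144/1991 F=2560/793 G=983552/265655] → run C
t=22: vr[F=2560/793 G=983552/265655] → run F
t=23: vr[G=983552/265655] → run G
t=24: vr[G=1795584/265655] → run G
t=25: vr[G=2607616/265655] → run G
t=26: vr[G=3419648/265655] → run G
t=27: (idle)
t=28: (idle)
t=29: (idle)
t=30: (idle)
t=31: (idle)
t=32: (idle)

completion order = B, A, H, C, F, G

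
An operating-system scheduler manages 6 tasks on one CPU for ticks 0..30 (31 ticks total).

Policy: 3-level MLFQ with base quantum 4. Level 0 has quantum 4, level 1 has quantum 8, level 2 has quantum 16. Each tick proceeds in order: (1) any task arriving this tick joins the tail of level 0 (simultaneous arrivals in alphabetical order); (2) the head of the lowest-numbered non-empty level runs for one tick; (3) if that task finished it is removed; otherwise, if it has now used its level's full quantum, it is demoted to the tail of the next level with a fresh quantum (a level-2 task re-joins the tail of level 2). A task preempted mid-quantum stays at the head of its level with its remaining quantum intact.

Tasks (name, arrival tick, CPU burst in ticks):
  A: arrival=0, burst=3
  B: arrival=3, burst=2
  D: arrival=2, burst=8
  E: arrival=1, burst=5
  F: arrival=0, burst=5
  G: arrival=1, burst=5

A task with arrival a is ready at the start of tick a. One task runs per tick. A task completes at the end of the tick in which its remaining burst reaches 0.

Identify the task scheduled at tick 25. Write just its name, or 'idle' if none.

t=0: L0/L1/L2 = AF/-/- → run A
t=1: L0/L1/L2 = AFEG/-/- → run A
t=2: L0/L1/L2 = AFEGD/-/- → run A
t=3: L0/L1/L2 = FEGDB/-/- → run F
t=4: L0/L1/L2 = FEGDB/-/- → run F
t=5: L0/L1/L2 = FEGDB/-/- → run F
t=6: L0/L1/L2 = FEGDB/-/- → run F
t=7: L0/L1/L2 = EGDB/F/- → run E
t=8: L0/L1/L2 = EGDB/F/- → run E
t=9: L0/L1/L2 = EGDB/F/- → run E
t=10: L0/L1/L2 = EGDB/F/- → run E
t=11: L0/L1/L2 = GDB/FE/- → run G
t=12: L0/L1/L2 = GDB/FE/- → run G
t=13: L0/L1/L2 = GDB/FE/- → run G
t=14: L0/L1/L2 = GDB/FE/- → run G
t=15: L0/L1/L2 = DB/FEG/- → run D
t=16: L0/L1/L2 = DB/FEG/- → run D
t=17: L0/L1/L2 = DB/FEG/- → run D
t=18: L0/L1/L2 = DB/FEG/- → run D
t=19: L0/L1/L2 = B/FEGD/- → run B
t=20: L0/L1/L2 = B/FEGD/- → run B
t=21: L0/L1/L2 = -/FEGD/- → run F
t=22: L0/L1/L2 = -/EGD/- → run E
t=23: L0/L1/L2 = -/GD/- → run G
t=24: L0/L1/L2 = -/D/- → run D
t=25: L0/L1/L2 = -/D/- → run D
t=26: L0/L1/L2 = -/D/- → run D
t=27: L0/L1/L2 = -/D/- → run D
t=28: (idle)
t=29: (idle)
t=30: (idle)

running at tick 25 = D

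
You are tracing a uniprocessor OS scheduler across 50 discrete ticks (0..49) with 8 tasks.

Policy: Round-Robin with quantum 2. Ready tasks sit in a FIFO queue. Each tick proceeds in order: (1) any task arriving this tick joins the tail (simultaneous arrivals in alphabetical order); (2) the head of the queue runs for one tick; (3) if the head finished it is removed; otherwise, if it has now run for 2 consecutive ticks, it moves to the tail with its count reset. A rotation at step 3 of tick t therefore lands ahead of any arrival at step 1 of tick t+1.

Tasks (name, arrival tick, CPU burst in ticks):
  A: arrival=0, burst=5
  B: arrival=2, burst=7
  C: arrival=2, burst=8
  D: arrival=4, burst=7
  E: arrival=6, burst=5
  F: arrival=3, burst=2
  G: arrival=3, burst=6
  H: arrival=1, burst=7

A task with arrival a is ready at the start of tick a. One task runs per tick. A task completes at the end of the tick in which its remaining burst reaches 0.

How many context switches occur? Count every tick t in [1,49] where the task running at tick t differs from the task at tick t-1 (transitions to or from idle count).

t=0: queue=[A] q_used=0 → run A
t=1: queue=[A,H] q_used=1 → run A
t=2: queue=[H,A,B,C] q_used=0 → run H
t=3: queue=[H,A,B,C,F,G] q_used=1 → run H
t=4: queue=[A,B,C,F,G,H,D] q_used=0 → run A
t=5: queue=[A,B,C,F,G,H,D] q_used=1 → run A
t=6: queue=[B,C,F,G,H,D,A,E] q_used=0 → run B
t=7: queue=[B,C,F,G,H,D,A,E] q_used=1 → run B
t=8: queue=[C,F,G,H,D,A,E,B] q_used=0 → run C
t=9: queue=[C,F,G,H,D,A,E,B] q_used=1 → run C
t=10: queue=[F,G,H,D,A,E,B,C] q_used=0 → run F
t=11: queue=[F,G,H,D,A,E,B,C] q_used=1 → run F
t=12: queue=[G,H,D,A,E,B,C] q_used=0 → run G
t=13: queue=[G,H,D,A,E,B,C] q_used=1 → run G
t=14: queue=[H,D,A,E,B,C,G] q_used=0 → run H
t=15: queue=[H,D,A,E,B,C,G] q_used=1 → run H
t=16: queue=[D,A,E,B,C,G,H] q_used=0 → run D
t=17: queue=[D,A,E,B,C,G,H] q_used=1 → run D
t=18: queue=[A,E,B,C,G,H,D] q_used=0 → run A
t=19: queue=[E,B,C,G,H,D] q_used=0 → run E
t=20: queue=[E,B,C,G,H,D] q_used=1 → run E
t=21: queue=[B,C,G,H,D,E] q_used=0 → run B
t=22: queue=[B,C,G,H,D,E] q_used=1 → run B
t=23: queue=[C,G,H,D,E,B] q_used=0 → run C
t=24: queue=[C,G,H,D,E,B] q_used=1 → run C
t=25: queue=[G,H,D,E,B,C] q_used=0 → run G
t=26: queue=[G,H,D,E,B,C] q_used=1 → run G
t=27: queue=[H,D,E,B,C,G] q_used=0 → run H
t=28: queue=[H,D,E,B,C,G] q_used=1 → run H
t=29: queue=[D,E,B,C,G,H] q_used=0 → run D
t=30: queue=[D,E,B,C,G,H] q_used=1 → run D
t=31: queue=[E,B,C,G,H,D] q_used=0 → run E
t=32: queue=[E,B,C,G,H,D] q_used=1 → run E
t=33: queue=[B,C,G,H,D,E] q_used=0 → run B
t=34: queue=[B,C,G,H,D,E] q_used=1 → run B
t=35: queue=[C,G,H,D,E,B] q_used=0 → run C
t=36: queue=[C,G,H,D,E,B] q_used=1 → run C
t=37: queue=[G,H,D,E,B,C] q_used=0 → run G
t=38: queue=[G,H,D,E,B,C] q_used=1 → run G
t=39: queue=[H,D,E,B,C] q_used=0 → run H
t=40: queue=[D,E,B,C] q_used=0 → run D
t=41: queue=[D,E,B,C] q_used=1 → run D
t=42: queue=[E,B,C,D] q_used=0 → run E
t=43: queue=[B,C,D] q_used=0 → run B
t=44: queue=[C,D] q_used=0 → run C
t=45: queue=[C,D] q_used=1 → run C
t=46: queue=[D] q_used=0 → run D
t=47: (idle)
t=48: (idle)
t=49: (idle)

context switches = 26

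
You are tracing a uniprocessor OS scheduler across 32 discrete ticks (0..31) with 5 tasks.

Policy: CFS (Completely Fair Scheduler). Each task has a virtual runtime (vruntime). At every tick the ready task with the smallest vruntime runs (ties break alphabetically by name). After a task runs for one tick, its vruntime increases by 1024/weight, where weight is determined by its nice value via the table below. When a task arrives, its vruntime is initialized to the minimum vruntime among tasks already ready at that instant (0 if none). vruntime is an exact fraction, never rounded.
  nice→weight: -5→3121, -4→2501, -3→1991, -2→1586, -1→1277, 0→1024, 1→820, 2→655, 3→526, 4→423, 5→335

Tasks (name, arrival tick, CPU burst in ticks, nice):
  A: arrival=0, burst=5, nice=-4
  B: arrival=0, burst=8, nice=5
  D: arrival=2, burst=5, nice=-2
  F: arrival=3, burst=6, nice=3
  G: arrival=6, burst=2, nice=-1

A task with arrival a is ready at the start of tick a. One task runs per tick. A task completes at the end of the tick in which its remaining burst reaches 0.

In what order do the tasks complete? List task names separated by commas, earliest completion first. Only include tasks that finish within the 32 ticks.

t=0: vr[A=0 B=0] → run A
t=1: vr[A=1024/2501 B=0] → run B
t=2: vr[A=1024/2501 B=1024/335 D=1024/2501] → run A
t=3: vr[A=2048/2501 B=1024/335 D=1024/2501 F=1024/2501] → run D
t=4: vr[A=2048/2501 B=1024/335 D=34304/32513 F=1024/2501] → run F
t=5: vr[A=2048/2501 B=1024/335 D=34304/32513 F=1549824/657763] → run A
t=6: vr[A=3072/2501 B=1024/335 D=34304/32513 F=1549824/657763 G=34304/32513] → run D
t=7: vr[A=3072/2501 B=1024/335 D=55296/32513 F=1549824/657763 G=34304/32513] → run G
t=8: vr[A=3072/2501 B=1024/335 D=55296/32513 F=1549824/657763 G=77099520/41519101] → run A
t=9: vr[A=4096/2501 B=1024/335 D=55296/32513 F=1549824/657763 G=77099520/41519101] → run A
t=10: vr[B=1024/335 D=55296/32513 F=1549824/657763 G=77099520/41519101] → run D
t=11: vr[B=1024/335 D=76288/32513 F=1549824/657763 G=77099520/41519101] → run G
t=12: vr[B=1024/335 D=76288/32513 F=1549824/657763] → run D
t=13: vr[B=1024/335 D=97280/32513 F=1549824/657763] → run F
t=14: vr[B=1024/335 D=97280/32513 F=2830336/657763] → run D
t=15: vr[B=1024/335 F=2830336/657763] → run B
t=16: vr[B=2048/335 F=2830336/657763] → run F
t=17: vr[B=2048/335 F=4110848/657763] → run B
t=18: vr[B=3072/335 F=4110848/657763] → run F
t=19: vr[B=3072/335 F=5391360/657763] → run F
t=20: vr[B=3072/335 F=6671872/657763] → run B
t=21: vr[B=4096/335 F=6671872/657763] → run F
t=22: vr[B=4096/335] → run B
t=23: vr[B=1024/67] → run B
t=24: vr[B=6144/335] → run B
t=25: vr[B=7168/335] → run B
t=26: (idle)
t=27: (idle)
t=28: (idle)
t=29: (idle)
t=30: (idle)
t=31: (idle)

completion order = A, G, D, F, B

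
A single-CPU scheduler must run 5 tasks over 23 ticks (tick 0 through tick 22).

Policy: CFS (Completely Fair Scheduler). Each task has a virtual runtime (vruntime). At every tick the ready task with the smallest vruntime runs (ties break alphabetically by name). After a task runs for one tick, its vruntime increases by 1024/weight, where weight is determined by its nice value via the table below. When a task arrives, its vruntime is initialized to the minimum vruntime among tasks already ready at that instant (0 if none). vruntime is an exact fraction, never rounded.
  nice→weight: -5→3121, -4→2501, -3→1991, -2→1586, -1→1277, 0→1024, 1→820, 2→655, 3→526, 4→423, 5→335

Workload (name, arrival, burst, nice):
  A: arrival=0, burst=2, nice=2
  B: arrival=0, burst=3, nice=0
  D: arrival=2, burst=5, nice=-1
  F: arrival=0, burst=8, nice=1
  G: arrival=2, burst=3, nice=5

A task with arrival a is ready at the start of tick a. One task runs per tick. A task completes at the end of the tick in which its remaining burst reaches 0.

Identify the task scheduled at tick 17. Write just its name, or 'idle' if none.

running at tick 17 = G

t=0: vr[A=0 B=0 F=0] → run A
t=1: vr[A=1024/655 B=0 F=0] → run B
t=2: vr[A=1024/655 B=1 D=0 F=0 G=0] → run D
t=3: vr[A=1024/655 B=1 D=1024/1277 F=0 G=0] → run F
t=4: vr[A=1024/655 B=1 D=1024/1277 F=256/205 G=0] → run G
t=5: vr[A=1024/655 B=1 D=1024/1277 F=256/205 G=1024/335] → run D
t=6: vr[A=1024/655 B=1 D=2048/1277 F=256/205 G=1024/335] → run B
t=7: vr[A=1024/655 B=2 D=2048/1277 F=256/205 G=1024/335] → run F
t=8: vr[A=1024/655 B=2 D=2048/1277 F=512/205 G=1024/335] → run A
t=9: vr[B=2 D=2048/1277 F=512/205 G=1024/335] → run D
t=10: vr[B=2 D=3072/1277 F=512/205 G=1024/335] → run B
t=11: vr[D=3072/1277 F=512/205 G=1024/335] → run D
t=12: vr[D=4096/1277 F=512/205 G=1024/335] → run F
t=13: vr[D=4096/1277 F=768/205 G=1024/335] → run G
t=14: vr[D=4096/1277 F=768/205 G=2048/335] → run D
t=15: vr[F=768/205 G=2048/335] → run F
t=16: vr[F=1024/205 G=2048/335] → run F
t=17: vr[F=256/41 G=2048/335] → run G
t=18: vr[F=256/41] → run F
t=19: vr[F=1536/205] → run F
t=20: vr[F=1792/205] → run F
t=21: (idle)
t=22: (idle)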